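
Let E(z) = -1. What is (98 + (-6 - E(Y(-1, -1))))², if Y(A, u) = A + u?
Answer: 8649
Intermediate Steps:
(98 + (-6 - E(Y(-1, -1))))² = (98 + (-6 - 1*(-1)))² = (98 + (-6 + 1))² = (98 - 5)² = 93² = 8649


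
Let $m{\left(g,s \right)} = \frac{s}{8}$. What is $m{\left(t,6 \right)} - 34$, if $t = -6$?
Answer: $- \frac{133}{4} \approx -33.25$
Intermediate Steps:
$m{\left(g,s \right)} = \frac{s}{8}$ ($m{\left(g,s \right)} = s \frac{1}{8} = \frac{s}{8}$)
$m{\left(t,6 \right)} - 34 = \frac{1}{8} \cdot 6 - 34 = \frac{3}{4} - 34 = - \frac{133}{4}$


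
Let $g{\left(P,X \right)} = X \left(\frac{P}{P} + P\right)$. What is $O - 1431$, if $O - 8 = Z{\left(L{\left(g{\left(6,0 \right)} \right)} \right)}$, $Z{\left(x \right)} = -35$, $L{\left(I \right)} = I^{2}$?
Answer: $-1458$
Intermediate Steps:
$g{\left(P,X \right)} = X \left(1 + P\right)$
$O = -27$ ($O = 8 - 35 = -27$)
$O - 1431 = -27 - 1431 = -1458$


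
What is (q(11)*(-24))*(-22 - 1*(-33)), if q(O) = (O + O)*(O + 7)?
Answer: -104544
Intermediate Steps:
q(O) = 2*O*(7 + O) (q(O) = (2*O)*(7 + O) = 2*O*(7 + O))
(q(11)*(-24))*(-22 - 1*(-33)) = ((2*11*(7 + 11))*(-24))*(-22 - 1*(-33)) = ((2*11*18)*(-24))*(-22 + 33) = (396*(-24))*11 = -9504*11 = -104544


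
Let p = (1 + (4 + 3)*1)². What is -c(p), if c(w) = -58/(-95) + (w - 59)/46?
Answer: -3143/4370 ≈ -0.71922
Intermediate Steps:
p = 64 (p = (1 + 7*1)² = (1 + 7)² = 8² = 64)
c(w) = -2937/4370 + w/46 (c(w) = -58*(-1/95) + (-59 + w)*(1/46) = 58/95 + (-59/46 + w/46) = -2937/4370 + w/46)
-c(p) = -(-2937/4370 + (1/46)*64) = -(-2937/4370 + 32/23) = -1*3143/4370 = -3143/4370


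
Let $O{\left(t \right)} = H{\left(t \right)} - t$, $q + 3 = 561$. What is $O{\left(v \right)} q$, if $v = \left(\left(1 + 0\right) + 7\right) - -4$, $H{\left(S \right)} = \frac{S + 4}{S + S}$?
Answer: $-6324$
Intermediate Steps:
$H{\left(S \right)} = \frac{4 + S}{2 S}$
$q = 558$ ($q = -3 + 561 = 558$)
$v = 12$ ($v = \left(1 + 7\right) + 4 = 8 + 4 = 12$)
$O{\left(t \right)} = - t + \frac{4 + t}{2 t}$ ($O{\left(t \right)} = \frac{4 + t}{2 t} - t = - t + \frac{4 + t}{2 t}$)
$O{\left(v \right)} q = \left(\frac{1}{2} - 12 + \frac{2}{12}\right) 558 = \left(\frac{1}{2} - 12 + 2 \cdot \frac{1}{12}\right) 558 = \left(\frac{1}{2} - 12 + \frac{1}{6}\right) 558 = \left(- \frac{34}{3}\right) 558 = -6324$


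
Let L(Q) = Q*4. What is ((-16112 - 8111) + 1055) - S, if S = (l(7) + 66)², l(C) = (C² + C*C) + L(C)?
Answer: -60032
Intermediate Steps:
L(Q) = 4*Q
l(C) = 2*C² + 4*C (l(C) = (C² + C*C) + 4*C = (C² + C²) + 4*C = 2*C² + 4*C)
S = 36864 (S = (2*7*(2 + 7) + 66)² = (2*7*9 + 66)² = (126 + 66)² = 192² = 36864)
((-16112 - 8111) + 1055) - S = ((-16112 - 8111) + 1055) - 1*36864 = (-24223 + 1055) - 36864 = -23168 - 36864 = -60032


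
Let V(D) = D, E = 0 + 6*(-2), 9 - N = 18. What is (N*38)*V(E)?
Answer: 4104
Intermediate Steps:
N = -9 (N = 9 - 1*18 = 9 - 18 = -9)
E = -12 (E = 0 - 12 = -12)
(N*38)*V(E) = -9*38*(-12) = -342*(-12) = 4104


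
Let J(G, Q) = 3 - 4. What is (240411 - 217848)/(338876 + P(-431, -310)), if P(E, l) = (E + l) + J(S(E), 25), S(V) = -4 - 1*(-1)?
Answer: 22563/338134 ≈ 0.066728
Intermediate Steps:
S(V) = -3 (S(V) = -4 + 1 = -3)
J(G, Q) = -1
P(E, l) = -1 + E + l (P(E, l) = (E + l) - 1 = -1 + E + l)
(240411 - 217848)/(338876 + P(-431, -310)) = (240411 - 217848)/(338876 + (-1 - 431 - 310)) = 22563/(338876 - 742) = 22563/338134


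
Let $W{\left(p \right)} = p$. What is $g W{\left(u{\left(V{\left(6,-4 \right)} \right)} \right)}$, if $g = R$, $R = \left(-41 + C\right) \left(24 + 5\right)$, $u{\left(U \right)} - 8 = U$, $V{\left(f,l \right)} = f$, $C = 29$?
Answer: $-4872$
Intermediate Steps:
$u{\left(U \right)} = 8 + U$
$R = -348$ ($R = \left(-41 + 29\right) \left(24 + 5\right) = \left(-12\right) 29 = -348$)
$g = -348$
$g W{\left(u{\left(V{\left(6,-4 \right)} \right)} \right)} = - 348 \left(8 + 6\right) = \left(-348\right) 14 = -4872$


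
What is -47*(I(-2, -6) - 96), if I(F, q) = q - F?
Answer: 4700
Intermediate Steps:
-47*(I(-2, -6) - 96) = -47*((-6 - 1*(-2)) - 96) = -47*((-6 + 2) - 96) = -47*(-4 - 96) = -47*(-100) = -1*(-4700) = 4700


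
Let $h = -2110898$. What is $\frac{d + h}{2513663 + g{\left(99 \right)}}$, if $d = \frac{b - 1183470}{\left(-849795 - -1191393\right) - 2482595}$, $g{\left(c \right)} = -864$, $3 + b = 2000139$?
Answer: $- \frac{4519427101972}{5379895120603} \approx -0.84006$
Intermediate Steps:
$b = 2000136$ ($b = -3 + 2000139 = 2000136$)
$d = - \frac{816666}{2140997}$ ($d = \frac{2000136 - 1183470}{\left(-849795 - -1191393\right) - 2482595} = \frac{816666}{\left(-849795 + 1191393\right) - 2482595} = \frac{816666}{341598 - 2482595} = \frac{816666}{-2140997} = 816666 \left(- \frac{1}{2140997}\right) = - \frac{816666}{2140997} \approx -0.38144$)
$\frac{d + h}{2513663 + g{\left(99 \right)}} = \frac{- \frac{816666}{2140997} - 2110898}{2513663 - 864} = - \frac{4519427101972}{2140997 \cdot 2512799} = \left(- \frac{4519427101972}{2140997}\right) \frac{1}{2512799} = - \frac{4519427101972}{5379895120603}$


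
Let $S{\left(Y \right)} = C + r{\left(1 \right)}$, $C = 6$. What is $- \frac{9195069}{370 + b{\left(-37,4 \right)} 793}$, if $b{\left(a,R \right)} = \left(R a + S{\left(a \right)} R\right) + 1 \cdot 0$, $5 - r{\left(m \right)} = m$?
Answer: $\frac{9195069}{85274} \approx 107.83$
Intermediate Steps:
$r{\left(m \right)} = 5 - m$
$S{\left(Y \right)} = 10$ ($S{\left(Y \right)} = 6 + \left(5 - 1\right) = 6 + 4 = 10$)
$b{\left(a,R \right)} = 10 R + R a$ ($b{\left(a,R \right)} = \left(R a + 10 R\right) + 1 \cdot 0 = \left(10 R + R a\right) + 0 = 10 R + R a$)
$- \frac{9195069}{370 + b{\left(-37,4 \right)} 793} = - \frac{9195069}{370 + 4 \left(10 - 37\right) 793} = - \frac{9195069}{370 + 4 \left(-27\right) 793} = - \frac{9195069}{370 - 85644} = - \frac{9195069}{-85274} = \left(-9195069\right) \left(- \frac{1}{85274}\right) = \frac{9195069}{85274}$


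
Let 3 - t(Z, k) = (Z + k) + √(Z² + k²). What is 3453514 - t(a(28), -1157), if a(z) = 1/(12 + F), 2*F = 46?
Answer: 120832391/35 + √1639845026/35 ≈ 3.4535e+6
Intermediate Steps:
F = 23 (F = (½)*46 = 23)
a(z) = 1/35 (a(z) = 1/(12 + 23) = 1/35)
t(Z, k) = 3 - Z - k - √(Z² + k²) (t(Z, k) = 3 - ((Z + k) + √(Z² + k²)) = 3 - (Z + k + √(Z² + k²)) = 3 + (-Z - k - √(Z² + k²)) = 3 - Z - k - √(Z² + k²))
3453514 - t(a(28), -1157) = 3453514 - (3 - 1*1/35 - 1*(-1157) - √((1/35)² + (-1157)²)) = 3453514 - (3 - 1/35 + 1157 - √(1/1225 + 1338649)) = 3453514 - (3 - 1/35 + 1157 - √(1639845026/1225)) = 3453514 - (3 - 1/35 + 1157 - √1639845026/35) = 3453514 - (40599/35 - √1639845026/35) = 3453514 + (-40599/35 + √1639845026/35) = 120832391/35 + √1639845026/35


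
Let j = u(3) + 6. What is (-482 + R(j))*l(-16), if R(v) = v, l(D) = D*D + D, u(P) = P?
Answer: -113520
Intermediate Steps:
l(D) = D + D² (l(D) = D² + D = D + D²)
j = 9 (j = 3 + 6 = 9)
(-482 + R(j))*l(-16) = (-482 + 9)*(-16*(1 - 16)) = -(-7568)*(-15) = -473*240 = -113520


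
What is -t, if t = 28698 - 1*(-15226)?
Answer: -43924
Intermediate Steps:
t = 43924 (t = 28698 + 15226 = 43924)
-t = -1*43924 = -43924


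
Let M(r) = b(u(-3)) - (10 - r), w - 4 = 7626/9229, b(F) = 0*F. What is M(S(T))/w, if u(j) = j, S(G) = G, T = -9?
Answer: -175351/44542 ≈ -3.9368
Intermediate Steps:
b(F) = 0
w = 44542/9229 (w = 4 + 7626/9229 = 44542/9229 ≈ 4.8263)
M(r) = -10 + r (M(r) = 0 - (10 - r) = 0 + (-10 + r) = -10 + r)
M(S(T))/w = (-10 - 9)/(44542/9229) = -19*9229/44542 = -175351/44542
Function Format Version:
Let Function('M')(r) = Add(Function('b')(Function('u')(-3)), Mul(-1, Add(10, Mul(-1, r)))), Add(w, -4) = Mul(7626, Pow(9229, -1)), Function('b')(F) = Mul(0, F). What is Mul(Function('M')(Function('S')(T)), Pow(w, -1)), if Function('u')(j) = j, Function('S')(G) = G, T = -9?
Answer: Rational(-175351, 44542) ≈ -3.9368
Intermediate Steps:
Function('b')(F) = 0
w = Rational(44542, 9229) (w = Add(4, Mul(7626, Pow(9229, -1))) = Add(4, Mul(7626, Rational(1, 9229))) = Add(4, Rational(7626, 9229)) = Rational(44542, 9229) ≈ 4.8263)
Function('M')(r) = Add(-10, r) (Function('M')(r) = Add(0, Mul(-1, Add(10, Mul(-1, r)))) = Add(0, Add(-10, r)) = Add(-10, r))
Mul(Function('M')(Function('S')(T)), Pow(w, -1)) = Mul(Add(-10, -9), Pow(Rational(44542, 9229), -1)) = Mul(-19, Rational(9229, 44542)) = Rational(-175351, 44542)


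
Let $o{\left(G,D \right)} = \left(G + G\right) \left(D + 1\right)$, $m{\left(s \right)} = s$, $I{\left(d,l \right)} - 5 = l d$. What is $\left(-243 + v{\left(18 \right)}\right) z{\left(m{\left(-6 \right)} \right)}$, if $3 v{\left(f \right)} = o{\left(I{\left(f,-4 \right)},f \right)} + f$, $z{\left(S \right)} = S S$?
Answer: $-39084$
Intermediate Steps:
$I{\left(d,l \right)} = 5 + d l$ ($I{\left(d,l \right)} = 5 + l d = 5 + d l$)
$o{\left(G,D \right)} = 2 G \left(1 + D\right)$
$z{\left(S \right)} = S^{2}$
$v{\left(f \right)} = \frac{f}{3} + \frac{2 \left(1 + f\right) \left(5 - 4 f\right)}{3}$ ($v{\left(f \right)} = \frac{2 \left(5 + f \left(-4\right)\right) \left(1 + f\right) + f}{3} = \frac{2 \left(5 - 4 f\right) \left(1 + f\right) + f}{3} = \frac{2 \left(1 + f\right) \left(5 - 4 f\right) + f}{3} = \frac{f + 2 \left(1 + f\right) \left(5 - 4 f\right)}{3} = \frac{f}{3} + \frac{2 \left(1 + f\right) \left(5 - 4 f\right)}{3}$)
$\left(-243 + v{\left(18 \right)}\right) z{\left(m{\left(-6 \right)} \right)} = \left(-243 + \left(\frac{10}{3} + 18 - \frac{8 \cdot 18^{2}}{3}\right)\right) \left(-6\right)^{2} = \left(-243 + \left(\frac{10}{3} + 18 - 864\right)\right) 36 = \left(-243 - \frac{2528}{3}\right) 36 = \left(- \frac{3257}{3}\right) 36 = -39084$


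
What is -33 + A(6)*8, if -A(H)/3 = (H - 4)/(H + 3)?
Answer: -115/3 ≈ -38.333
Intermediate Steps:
A(H) = -3*(-4 + H)/(3 + H) (A(H) = -3*(H - 4)/(H + 3) = -3*(-4 + H)/(3 + H))
-33 + A(6)*8 = -33 + (3*(4 - 1*6)/(3 + 6))*8 = -33 + (3*(4 - 6)/9)*8 = -33 + (3*(⅑)*(-2))*8 = -33 - ⅔*8 = -33 - 16/3 = -115/3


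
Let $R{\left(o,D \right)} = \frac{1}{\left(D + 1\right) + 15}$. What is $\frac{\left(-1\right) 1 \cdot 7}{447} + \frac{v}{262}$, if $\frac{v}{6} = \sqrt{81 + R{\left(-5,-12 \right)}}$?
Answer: $- \frac{7}{447} + \frac{15 \sqrt{13}}{262} \approx 0.19076$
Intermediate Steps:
$R{\left(o,D \right)} = \frac{1}{16 + D}$ ($R{\left(o,D \right)} = \frac{1}{\left(1 + D\right) + 15} = \frac{1}{16 + D}$)
$v = 15 \sqrt{13}$ ($v = 6 \sqrt{81 + \frac{1}{16 - 12}} = 6 \sqrt{81 + \frac{1}{4}} = 6 \sqrt{\frac{325}{4}} = 6 \frac{5 \sqrt{13}}{2} = 15 \sqrt{13} \approx 54.083$)
$\frac{\left(-1\right) 1 \cdot 7}{447} + \frac{v}{262} = \frac{\left(-1\right) 1 \cdot 7}{447} + \frac{15 \sqrt{13}}{262} = \left(-1\right) 7 \cdot \frac{1}{447} + 15 \sqrt{13} \cdot \frac{1}{262} = \left(-7\right) \frac{1}{447} + \frac{15 \sqrt{13}}{262} = - \frac{7}{447} + \frac{15 \sqrt{13}}{262}$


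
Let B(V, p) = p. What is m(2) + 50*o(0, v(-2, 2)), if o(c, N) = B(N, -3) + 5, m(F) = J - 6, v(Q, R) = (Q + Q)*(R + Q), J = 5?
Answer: 99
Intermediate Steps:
v(Q, R) = 2*Q*(Q + R) (v(Q, R) = (2*Q)*(Q + R) = 2*Q*(Q + R))
m(F) = -1 (m(F) = 5 - 6 = -1)
o(c, N) = 2 (o(c, N) = -3 + 5 = 2)
m(2) + 50*o(0, v(-2, 2)) = -1 + 50*2 = -1 + 100 = 99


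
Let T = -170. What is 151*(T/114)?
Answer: -12835/57 ≈ -225.18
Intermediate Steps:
151*(T/114) = 151*(-170/114) = 151*(-170*1/114) = 151*(-85/57) = -12835/57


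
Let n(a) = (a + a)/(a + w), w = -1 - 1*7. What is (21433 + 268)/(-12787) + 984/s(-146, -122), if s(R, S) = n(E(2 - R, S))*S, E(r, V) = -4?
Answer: -10760567/780007 ≈ -13.795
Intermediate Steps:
w = -8 (w = -1 - 7 = -8)
n(a) = 2*a/(-8 + a) (n(a) = (a + a)/(a - 8) = (2*a)/(-8 + a) = 2*a/(-8 + a))
s(R, S) = 2*S/3 (s(R, S) = (2*(-4)/(-8 - 4))*S = (2*(-4)/(-12))*S = (2*(-4)*(-1/12))*S = 2*S/3)
(21433 + 268)/(-12787) + 984/s(-146, -122) = (21433 + 268)/(-12787) + 984/(((2/3)*(-122))) = 21701*(-1/12787) + 984/(-244/3) = -21701/12787 + 984*(-3/244) = -21701/12787 - 738/61 = -10760567/780007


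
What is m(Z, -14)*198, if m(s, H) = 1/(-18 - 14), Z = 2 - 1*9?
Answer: -99/16 ≈ -6.1875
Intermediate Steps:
Z = -7 (Z = 2 - 9 = -7)
m(s, H) = -1/32 (m(s, H) = 1/(-32) = -1/32)
m(Z, -14)*198 = -1/32*198 = -99/16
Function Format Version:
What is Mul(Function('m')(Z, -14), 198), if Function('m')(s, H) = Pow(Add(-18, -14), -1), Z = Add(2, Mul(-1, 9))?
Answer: Rational(-99, 16) ≈ -6.1875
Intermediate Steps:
Z = -7 (Z = Add(2, -9) = -7)
Function('m')(s, H) = Rational(-1, 32) (Function('m')(s, H) = Pow(-32, -1) = Rational(-1, 32))
Mul(Function('m')(Z, -14), 198) = Mul(Rational(-1, 32), 198) = Rational(-99, 16)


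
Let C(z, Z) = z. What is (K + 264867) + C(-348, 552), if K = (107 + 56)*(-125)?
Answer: 244144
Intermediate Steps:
K = -20375 (K = 163*(-125) = -20375)
(K + 264867) + C(-348, 552) = (-20375 + 264867) - 348 = 244492 - 348 = 244144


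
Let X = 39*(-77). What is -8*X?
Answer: 24024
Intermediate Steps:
X = -3003
-8*X = -8*(-3003) = 24024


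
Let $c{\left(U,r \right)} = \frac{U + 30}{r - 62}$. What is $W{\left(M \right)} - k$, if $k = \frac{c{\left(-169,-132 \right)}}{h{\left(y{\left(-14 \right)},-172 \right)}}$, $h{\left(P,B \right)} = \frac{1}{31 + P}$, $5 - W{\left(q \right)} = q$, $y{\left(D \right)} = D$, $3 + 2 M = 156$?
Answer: $- \frac{8117}{97} \approx -83.68$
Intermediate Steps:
$M = \frac{153}{2}$ ($M = - \frac{3}{2} + \frac{1}{2} \cdot 156 = - \frac{3}{2} + 78 = \frac{153}{2} \approx 76.5$)
$c{\left(U,r \right)} = \frac{30 + U}{-62 + r}$
$W{\left(q \right)} = 5 - q$
$k = \frac{2363}{194}$ ($k = \frac{\frac{1}{-62 - 132} \left(30 - 169\right)}{\frac{1}{31 - 14}} = \frac{\frac{1}{-194} \left(-139\right)}{\frac{1}{17}} = \left(- \frac{1}{194}\right) \left(-139\right) \frac{1}{\frac{1}{17}} = \frac{139}{194} \cdot 17 = \frac{2363}{194} \approx 12.18$)
$W{\left(M \right)} - k = \left(5 - \frac{153}{2}\right) - \frac{2363}{194} = - \frac{143}{2} - \frac{2363}{194} = - \frac{8117}{97}$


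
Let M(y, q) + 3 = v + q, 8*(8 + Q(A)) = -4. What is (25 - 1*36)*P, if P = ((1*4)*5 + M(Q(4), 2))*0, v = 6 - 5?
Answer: 0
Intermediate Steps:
v = 1
Q(A) = -17/2 (Q(A) = -8 + (⅛)*(-4) = -8 - ½ = -17/2)
M(y, q) = -2 + q (M(y, q) = -3 + (1 + q) = -2 + q)
P = 0 (P = ((1*4)*5 + (-2 + 2))*0 = (4*5 + 0)*0 = (20 + 0)*0 = 20*0 = 0)
(25 - 1*36)*P = (25 - 1*36)*0 = (25 - 36)*0 = -11*0 = 0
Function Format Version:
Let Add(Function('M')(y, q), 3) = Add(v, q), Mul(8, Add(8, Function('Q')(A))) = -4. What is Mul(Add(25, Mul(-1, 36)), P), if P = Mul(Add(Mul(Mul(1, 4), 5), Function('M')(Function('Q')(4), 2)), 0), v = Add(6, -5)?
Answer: 0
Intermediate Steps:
v = 1
Function('Q')(A) = Rational(-17, 2) (Function('Q')(A) = Add(-8, Mul(Rational(1, 8), -4)) = Add(-8, Rational(-1, 2)) = Rational(-17, 2))
Function('M')(y, q) = Add(-2, q) (Function('M')(y, q) = Add(-3, Add(1, q)) = Add(-2, q))
P = 0 (P = Mul(Add(Mul(Mul(1, 4), 5), Add(-2, 2)), 0) = Mul(Add(Mul(4, 5), 0), 0) = Mul(Add(20, 0), 0) = Mul(20, 0) = 0)
Mul(Add(25, Mul(-1, 36)), P) = Mul(Add(25, Mul(-1, 36)), 0) = Mul(Add(25, -36), 0) = Mul(-11, 0) = 0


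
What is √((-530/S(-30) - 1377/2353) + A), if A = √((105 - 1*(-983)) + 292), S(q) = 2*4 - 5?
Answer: √(-8832369039 + 99658962*√345)/7059 ≈ 11.837*I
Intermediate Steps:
S(q) = 3 (S(q) = 8 - 5 = 3)
A = 2*√345 (A = √((105 + 983) + 292) = √(1088 + 292) = √1380 = 2*√345 ≈ 37.148)
√((-530/S(-30) - 1377/2353) + A) = √((-530/3 - 1377/2353) + 2*√345) = √(-1251221/7059 + 2*√345)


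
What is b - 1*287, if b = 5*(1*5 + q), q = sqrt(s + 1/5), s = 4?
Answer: -262 + sqrt(105) ≈ -251.75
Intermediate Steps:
q = sqrt(105)/5 (q = sqrt(4 + 1/5) = sqrt(21/5) = sqrt(105)/5 ≈ 2.0494)
b = 25 + sqrt(105) (b = 5*(1*5 + sqrt(105)/5) = 5*(5 + sqrt(105)/5) = 25 + sqrt(105) ≈ 35.247)
b - 1*287 = (25 + sqrt(105)) - 1*287 = (25 + sqrt(105)) - 287 = -262 + sqrt(105)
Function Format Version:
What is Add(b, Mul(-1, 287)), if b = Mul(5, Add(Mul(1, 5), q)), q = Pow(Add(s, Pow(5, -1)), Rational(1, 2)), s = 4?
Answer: Add(-262, Pow(105, Rational(1, 2))) ≈ -251.75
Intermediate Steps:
q = Mul(Rational(1, 5), Pow(105, Rational(1, 2))) (q = Pow(Add(4, Pow(5, -1)), Rational(1, 2)) = Pow(Add(4, Rational(1, 5)), Rational(1, 2)) = Pow(Rational(21, 5), Rational(1, 2)) = Mul(Rational(1, 5), Pow(105, Rational(1, 2))) ≈ 2.0494)
b = Add(25, Pow(105, Rational(1, 2))) (b = Mul(5, Add(Mul(1, 5), Mul(Rational(1, 5), Pow(105, Rational(1, 2))))) = Mul(5, Add(5, Mul(Rational(1, 5), Pow(105, Rational(1, 2))))) = Add(25, Pow(105, Rational(1, 2))) ≈ 35.247)
Add(b, Mul(-1, 287)) = Add(Add(25, Pow(105, Rational(1, 2))), Mul(-1, 287)) = Add(Add(25, Pow(105, Rational(1, 2))), -287) = Add(-262, Pow(105, Rational(1, 2)))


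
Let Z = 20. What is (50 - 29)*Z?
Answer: 420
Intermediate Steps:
(50 - 29)*Z = (50 - 29)*20 = 21*20 = 420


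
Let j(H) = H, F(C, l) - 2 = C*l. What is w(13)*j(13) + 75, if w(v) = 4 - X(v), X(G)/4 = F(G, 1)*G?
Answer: -10013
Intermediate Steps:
F(C, l) = 2 + C*l
X(G) = 4*G*(2 + G) (X(G) = 4*((2 + G*1)*G) = 4*((2 + G)*G) = 4*(G*(2 + G)) = 4*G*(2 + G))
w(v) = 4 - 4*v*(2 + v)
w(13)*j(13) + 75 = (4 - 4*13*(2 + 13))*13 + 75 = (4 - 4*13*15)*13 + 75 = (4 - 780)*13 + 75 = -776*13 + 75 = -10088 + 75 = -10013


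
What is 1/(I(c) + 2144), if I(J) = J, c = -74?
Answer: 1/2070 ≈ 0.00048309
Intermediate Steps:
1/(I(c) + 2144) = 1/(-74 + 2144) = 1/2070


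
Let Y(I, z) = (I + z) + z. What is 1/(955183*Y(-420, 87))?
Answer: -1/234975018 ≈ -4.2558e-9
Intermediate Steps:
Y(I, z) = I + 2*z
1/(955183*Y(-420, 87)) = 1/(955183*(-420 + 2*87)) = 1/(955183*(-420 + 174)) = (1/955183)/(-246) = (1/955183)*(-1/246) = -1/234975018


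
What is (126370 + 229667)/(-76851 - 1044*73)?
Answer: -118679/51021 ≈ -2.3261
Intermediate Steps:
(126370 + 229667)/(-76851 - 1044*73) = 356037/(-76851 - 76212) = 356037/(-153063) = 356037*(-1/153063) = -118679/51021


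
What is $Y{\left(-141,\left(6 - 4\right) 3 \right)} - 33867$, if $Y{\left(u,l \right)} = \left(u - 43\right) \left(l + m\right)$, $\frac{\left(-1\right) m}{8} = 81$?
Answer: $84261$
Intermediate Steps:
$m = -648$ ($m = \left(-8\right) 81 = -648$)
$Y{\left(u,l \right)} = \left(-648 + l\right) \left(-43 + u\right)$ ($Y{\left(u,l \right)} = \left(u - 43\right) \left(l - 648\right) = \left(-43 + u\right) \left(-648 + l\right) = \left(-648 + l\right) \left(-43 + u\right)$)
$Y{\left(-141,\left(6 - 4\right) 3 \right)} - 33867 = \left(27864 - -91368 - 43 \left(6 - 4\right) 3 + \left(6 - 4\right) 3 \left(-141\right)\right) - 33867 = \left(27864 + 91368 - 43 \cdot 2 \cdot 3 + 2 \cdot 3 \left(-141\right)\right) - 33867 = \left(27864 + 91368 - 258 + 6 \left(-141\right)\right) - 33867 = \left(27864 + 91368 - 258 - 846\right) - 33867 = 118128 - 33867 = 84261$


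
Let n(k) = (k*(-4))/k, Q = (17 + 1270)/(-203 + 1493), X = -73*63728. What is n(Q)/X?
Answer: 1/1163036 ≈ 8.5982e-7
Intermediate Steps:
X = -4652144
Q = 429/430 (Q = 1287/1290 = 1287*(1/1290) = 429/430 ≈ 0.99767)
n(k) = -4 (n(k) = (-4*k)/k = -4)
n(Q)/X = -4/(-4652144) = -4*(-1/4652144) = 1/1163036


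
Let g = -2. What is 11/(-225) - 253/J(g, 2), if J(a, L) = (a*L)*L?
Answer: 56837/1800 ≈ 31.576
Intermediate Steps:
J(a, L) = a*L² (J(a, L) = (L*a)*L = a*L²)
11/(-225) - 253/J(g, 2) = 11/(-225) - 253/((-2*2²)) = 11*(-1/225) - 253/((-2*4)) = -11/225 - 253/(-8) = -11/225 - 253*(-⅛) = -11/225 + 253/8 = 56837/1800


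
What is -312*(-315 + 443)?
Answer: -39936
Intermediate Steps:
-312*(-315 + 443) = -312*128 = -39936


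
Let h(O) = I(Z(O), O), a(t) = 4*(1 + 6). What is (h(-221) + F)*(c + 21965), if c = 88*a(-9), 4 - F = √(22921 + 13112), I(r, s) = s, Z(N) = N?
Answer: -5301093 - 24429*√36033 ≈ -9.9383e+6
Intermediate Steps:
a(t) = 28 (a(t) = 4*7 = 28)
h(O) = O
F = 4 - √36033 (F = 4 - √(22921 + 13112) = 4 - √36033 ≈ -185.82)
c = 2464 (c = 88*28 = 2464)
(h(-221) + F)*(c + 21965) = (-221 + (4 - √36033))*(2464 + 21965) = (-217 - √36033)*24429 = -5301093 - 24429*√36033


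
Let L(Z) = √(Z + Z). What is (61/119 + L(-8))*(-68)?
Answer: -244/7 - 272*I ≈ -34.857 - 272.0*I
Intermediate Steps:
L(Z) = √2*√Z (L(Z) = √(2*Z) = √2*√Z)
(61/119 + L(-8))*(-68) = (61/119 + √2*√(-8))*(-68) = (61*(1/119) + √2*(2*I*√2))*(-68) = (61/119 + 4*I)*(-68) = -244/7 - 272*I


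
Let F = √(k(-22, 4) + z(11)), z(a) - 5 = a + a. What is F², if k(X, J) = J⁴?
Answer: 283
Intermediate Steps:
z(a) = 5 + 2*a (z(a) = 5 + (a + a) = 5 + 2*a)
F = √283 (F = √(4⁴ + (5 + 2*11)) = √(256 + (5 + 22)) = √(256 + 27) = √283 ≈ 16.823)
F² = (√283)² = 283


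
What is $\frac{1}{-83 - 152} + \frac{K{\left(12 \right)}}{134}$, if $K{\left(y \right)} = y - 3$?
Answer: $\frac{1981}{31490} \approx 0.062909$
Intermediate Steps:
$K{\left(y \right)} = -3 + y$
$\frac{1}{-83 - 152} + \frac{K{\left(12 \right)}}{134} = \frac{1}{-83 - 152} + \frac{-3 + 12}{134} = \frac{1}{-235} + \frac{1}{134} \cdot 9 = - \frac{1}{235} + \frac{9}{134} = \frac{1981}{31490}$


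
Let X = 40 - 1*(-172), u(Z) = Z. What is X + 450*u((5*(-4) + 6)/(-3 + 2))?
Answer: 6512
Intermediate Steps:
X = 212 (X = 40 + 172 = 212)
X + 450*u((5*(-4) + 6)/(-3 + 2)) = 212 + 450*((5*(-4) + 6)/(-3 + 2)) = 212 + 450*((-20 + 6)/(-1)) = 212 + 450*(-14*(-1)) = 212 + 450*14 = 212 + 6300 = 6512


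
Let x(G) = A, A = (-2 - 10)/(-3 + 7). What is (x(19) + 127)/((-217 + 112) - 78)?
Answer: -124/183 ≈ -0.67760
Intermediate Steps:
A = -3 (A = -12/4 = -12*¼ = -3)
x(G) = -3
(x(19) + 127)/((-217 + 112) - 78) = (-3 + 127)/((-217 + 112) - 78) = 124/(-105 - 78) = 124/(-183) = 124*(-1/183) = -124/183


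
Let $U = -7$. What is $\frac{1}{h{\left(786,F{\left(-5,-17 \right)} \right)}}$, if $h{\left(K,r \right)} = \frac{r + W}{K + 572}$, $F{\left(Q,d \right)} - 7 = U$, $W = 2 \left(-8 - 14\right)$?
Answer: $- \frac{679}{22} \approx -30.864$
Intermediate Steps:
$W = -44$ ($W = 2 \left(-22\right) = -44$)
$F{\left(Q,d \right)} = 0$ ($F{\left(Q,d \right)} = 7 - 7 = 0$)
$h{\left(K,r \right)} = \frac{-44 + r}{572 + K}$ ($h{\left(K,r \right)} = \frac{r - 44}{K + 572} = \frac{-44 + r}{572 + K}$)
$\frac{1}{h{\left(786,F{\left(-5,-17 \right)} \right)}} = \frac{1}{\frac{1}{572 + 786} \left(-44 + 0\right)} = \frac{1}{\frac{1}{1358} \left(-44\right)} = \frac{1}{- \frac{22}{679}} = - \frac{679}{22}$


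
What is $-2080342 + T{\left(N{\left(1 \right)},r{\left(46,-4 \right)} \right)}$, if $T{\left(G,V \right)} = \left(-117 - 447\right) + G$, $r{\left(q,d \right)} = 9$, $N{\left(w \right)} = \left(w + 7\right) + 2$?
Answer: $-2080896$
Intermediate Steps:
$N{\left(w \right)} = 9 + w$ ($N{\left(w \right)} = \left(7 + w\right) + 2 = 9 + w$)
$T{\left(G,V \right)} = -564 + G$
$-2080342 + T{\left(N{\left(1 \right)},r{\left(46,-4 \right)} \right)} = -2080342 + \left(-564 + \left(9 + 1\right)\right) = -2080342 + \left(-564 + 10\right) = -2080342 - 554 = -2080896$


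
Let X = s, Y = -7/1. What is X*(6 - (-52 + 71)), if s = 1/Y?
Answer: 13/7 ≈ 1.8571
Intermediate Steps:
Y = -7 (Y = -7*1 = -7)
s = -1/7 (s = 1/(-7) = 1*(-1/7) = -1/7 ≈ -0.14286)
X = -1/7 ≈ -0.14286
X*(6 - (-52 + 71)) = -(6 - (-52 + 71))/7 = -(6 - 1*19)/7 = -(6 - 19)/7 = -1/7*(-13) = 13/7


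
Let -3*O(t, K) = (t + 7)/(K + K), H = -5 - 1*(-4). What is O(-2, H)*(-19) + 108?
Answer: 553/6 ≈ 92.167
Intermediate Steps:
H = -1 (H = -5 + 4 = -1)
O(t, K) = -(7 + t)/(6*K) (O(t, K) = -(t + 7)/(3*(K + K)) = -(7 + t)/(3*(2*K)) = -(7 + t)*1/(2*K)/3 = -(7 + t)/(6*K))
O(-2, H)*(-19) + 108 = ((⅙)*(-7 - 1*(-2))/(-1))*(-19) + 108 = ((⅙)*(-1)*(-7 + 2))*(-19) + 108 = ((⅙)*(-1)*(-5))*(-19) + 108 = (⅚)*(-19) + 108 = -95/6 + 108 = 553/6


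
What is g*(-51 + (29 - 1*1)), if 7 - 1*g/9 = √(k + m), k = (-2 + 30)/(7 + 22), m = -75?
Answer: -1449 + 207*I*√62263/29 ≈ -1449.0 + 1781.1*I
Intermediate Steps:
k = 28/29 ≈ 0.96552
g = 63 - 9*I*√62263/29 (g = 63 - 9*√(28/29 - 75) = 63 - 9*I*√62263/29 ≈ 63.0 - 77.439*I)
g*(-51 + (29 - 1*1)) = (63 - 9*I*√62263/29)*(-51 + (29 - 1*1)) = (63 - 9*I*√62263/29)*(-51 + (29 - 1)) = (63 - 9*I*√62263/29)*(-51 + 28) = (63 - 9*I*√62263/29)*(-23) = -1449 + 207*I*√62263/29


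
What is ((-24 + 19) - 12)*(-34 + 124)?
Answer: -1530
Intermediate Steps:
((-24 + 19) - 12)*(-34 + 124) = (-5 - 12)*90 = -17*90 = -1530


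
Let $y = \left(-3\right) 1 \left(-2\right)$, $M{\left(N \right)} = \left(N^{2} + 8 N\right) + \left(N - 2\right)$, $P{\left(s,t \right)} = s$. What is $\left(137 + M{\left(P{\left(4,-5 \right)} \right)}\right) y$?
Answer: $1122$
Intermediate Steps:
$M{\left(N \right)} = -2 + N^{2} + 9 N$ ($M{\left(N \right)} = \left(N^{2} + 8 N\right) + \left(-2 + N\right) = -2 + N^{2} + 9 N$)
$y = 6$ ($y = \left(-3\right) \left(-2\right) = 6$)
$\left(137 + M{\left(P{\left(4,-5 \right)} \right)}\right) y = \left(137 + \left(-2 + 4^{2} + 9 \cdot 4\right)\right) 6 = \left(137 + \left(-2 + 16 + 36\right)\right) 6 = \left(137 + 50\right) 6 = 187 \cdot 6 = 1122$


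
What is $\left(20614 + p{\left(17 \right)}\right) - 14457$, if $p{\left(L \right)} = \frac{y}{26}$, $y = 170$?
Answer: $\frac{80126}{13} \approx 6163.5$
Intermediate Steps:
$p{\left(L \right)} = \frac{85}{13}$ ($p{\left(L \right)} = \frac{170}{26} = 170 \cdot \frac{1}{26} = \frac{85}{13}$)
$\left(20614 + p{\left(17 \right)}\right) - 14457 = \left(20614 + \frac{85}{13}\right) - 14457 = \frac{268067}{13} - 14457 = \frac{80126}{13}$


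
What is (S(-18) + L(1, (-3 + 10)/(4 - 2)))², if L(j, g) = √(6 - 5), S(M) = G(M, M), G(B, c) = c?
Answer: 289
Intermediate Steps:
S(M) = M
L(j, g) = 1 (L(j, g) = √1 = 1)
(S(-18) + L(1, (-3 + 10)/(4 - 2)))² = (-18 + 1)² = (-17)² = 289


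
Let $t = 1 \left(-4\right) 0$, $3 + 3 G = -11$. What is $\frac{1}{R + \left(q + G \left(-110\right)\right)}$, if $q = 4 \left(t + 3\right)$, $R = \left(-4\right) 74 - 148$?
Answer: $\frac{3}{244} \approx 0.012295$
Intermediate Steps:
$G = - \frac{14}{3}$ ($G = -1 + \frac{1}{3} \left(-11\right) = -1 - \frac{11}{3} = - \frac{14}{3} \approx -4.6667$)
$t = 0$ ($t = \left(-4\right) 0 = 0$)
$R = -444$ ($R = -296 - 148 = -444$)
$q = 12$ ($q = 4 \left(0 + 3\right) = 4 \cdot 3 = 12$)
$\frac{1}{R + \left(q + G \left(-110\right)\right)} = \frac{1}{-444 + \left(12 - - \frac{1540}{3}\right)} = \frac{1}{-444 + \left(12 + \frac{1540}{3}\right)} = \frac{1}{-444 + \frac{1576}{3}} = \frac{1}{\frac{244}{3}} = \frac{3}{244}$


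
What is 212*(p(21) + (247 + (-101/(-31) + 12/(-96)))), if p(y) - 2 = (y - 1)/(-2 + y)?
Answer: 63229583/1178 ≈ 53675.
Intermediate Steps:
p(y) = 2 + (-1 + y)/(-2 + y) (p(y) = 2 + (y - 1)/(-2 + y) = 2 + (-1 + y)/(-2 + y))
212*(p(21) + (247 + (-101/(-31) + 12/(-96)))) = 212*((-5 + 3*21)/(-2 + 21) + (247 + (-101/(-31) + 12/(-96)))) = 212*((-5 + 63)/19 + (247 + (-101*(-1/31) + 12*(-1/96)))) = 212*((1/19)*58 + (247 + (101/31 - ⅛))) = 212*(58/19 + (247 + 777/248)) = 212*(58/19 + 62033/248) = 212*(1193011/4712) = 63229583/1178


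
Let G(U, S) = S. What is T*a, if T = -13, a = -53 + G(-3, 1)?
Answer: 676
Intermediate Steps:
a = -52 (a = -53 + 1 = -52)
T*a = -13*(-52) = 676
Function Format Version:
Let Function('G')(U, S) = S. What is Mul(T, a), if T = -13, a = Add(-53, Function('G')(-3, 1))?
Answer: 676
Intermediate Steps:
a = -52 (a = Add(-53, 1) = -52)
Mul(T, a) = Mul(-13, -52) = 676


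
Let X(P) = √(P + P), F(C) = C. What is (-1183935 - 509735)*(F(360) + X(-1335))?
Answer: -609721200 - 1693670*I*√2670 ≈ -6.0972e+8 - 8.7515e+7*I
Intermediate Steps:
X(P) = √2*√P (X(P) = √(2*P) = √2*√P)
(-1183935 - 509735)*(F(360) + X(-1335)) = (-1183935 - 509735)*(360 + √2*√(-1335)) = -1693670*(360 + √2*(I*√1335)) = -1693670*(360 + I*√2670) = -609721200 - 1693670*I*√2670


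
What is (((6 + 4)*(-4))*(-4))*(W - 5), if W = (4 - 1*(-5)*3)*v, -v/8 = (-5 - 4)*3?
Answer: 655840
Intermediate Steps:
v = 216 (v = -8*(-5 - 4)*3 = -(-72)*3 = -8*(-27) = 216)
W = 4104 (W = (4 - 1*(-5)*3)*216 = (4 + 5*3)*216 = (4 + 15)*216 = 19*216 = 4104)
(((6 + 4)*(-4))*(-4))*(W - 5) = (((6 + 4)*(-4))*(-4))*(4104 - 5) = ((10*(-4))*(-4))*4099 = -40*(-4)*4099 = 160*4099 = 655840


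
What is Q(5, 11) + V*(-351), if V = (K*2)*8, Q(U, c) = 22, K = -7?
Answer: 39334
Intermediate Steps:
V = -112 (V = -7*2*8 = -14*8 = -112)
Q(5, 11) + V*(-351) = 22 - 112*(-351) = 22 + 39312 = 39334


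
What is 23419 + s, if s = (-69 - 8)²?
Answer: 29348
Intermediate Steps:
s = 5929 (s = (-77)² = 5929)
23419 + s = 23419 + 5929 = 29348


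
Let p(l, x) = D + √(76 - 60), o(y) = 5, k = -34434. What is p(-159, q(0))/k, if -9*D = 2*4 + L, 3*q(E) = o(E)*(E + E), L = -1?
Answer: -29/309906 ≈ -9.3577e-5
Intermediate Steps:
q(E) = 10*E/3 (q(E) = (5*(E + E))/3 = (5*(2*E))/3 = (10*E)/3 = 10*E/3)
D = -7/9 (D = -(2*4 - 1)/9 = -(8 - 1)/9 = -⅑*7 = -7/9 ≈ -0.77778)
p(l, x) = 29/9 (p(l, x) = -7/9 + √(76 - 60) = -7/9 + √16 = -7/9 + 4 = 29/9)
p(-159, q(0))/k = (29/9)/(-34434) = (29/9)*(-1/34434) = -29/309906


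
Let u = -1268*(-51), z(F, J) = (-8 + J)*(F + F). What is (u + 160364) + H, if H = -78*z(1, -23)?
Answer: 229868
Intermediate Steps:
z(F, J) = 2*F*(-8 + J) (z(F, J) = (-8 + J)*(2*F) = 2*F*(-8 + J))
u = 64668
H = 4836 (H = -156*(-8 - 23) = -156*(-31) = -78*(-62) = 4836)
(u + 160364) + H = (64668 + 160364) + 4836 = 225032 + 4836 = 229868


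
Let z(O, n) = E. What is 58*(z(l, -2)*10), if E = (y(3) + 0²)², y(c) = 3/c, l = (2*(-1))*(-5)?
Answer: 580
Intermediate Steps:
l = 10 (l = -2*(-5) = 10)
E = 1 (E = (3/3 + 0²)² = (3*(⅓) + 0)² = (1 + 0)² = 1² = 1)
z(O, n) = 1
58*(z(l, -2)*10) = 58*(1*10) = 58*10 = 580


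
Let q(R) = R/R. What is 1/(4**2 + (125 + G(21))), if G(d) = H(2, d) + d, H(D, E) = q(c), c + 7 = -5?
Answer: 1/163 ≈ 0.0061350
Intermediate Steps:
c = -12 (c = -7 - 5 = -12)
q(R) = 1
H(D, E) = 1
G(d) = 1 + d
1/(4**2 + (125 + G(21))) = 1/(4**2 + (125 + (1 + 21))) = 1/(16 + (125 + 22)) = 1/(16 + 147) = 1/163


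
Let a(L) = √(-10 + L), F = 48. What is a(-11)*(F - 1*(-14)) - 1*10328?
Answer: -10328 + 62*I*√21 ≈ -10328.0 + 284.12*I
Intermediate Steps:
a(-11)*(F - 1*(-14)) - 1*10328 = √(-10 - 11)*(48 - 1*(-14)) - 1*10328 = √(-21)*(48 + 14) - 10328 = (I*√21)*62 - 10328 = 62*I*√21 - 10328 = -10328 + 62*I*√21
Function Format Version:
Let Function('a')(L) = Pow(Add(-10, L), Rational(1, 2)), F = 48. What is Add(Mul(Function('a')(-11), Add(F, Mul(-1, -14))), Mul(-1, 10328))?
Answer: Add(-10328, Mul(62, I, Pow(21, Rational(1, 2)))) ≈ Add(-10328., Mul(284.12, I))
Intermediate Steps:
Add(Mul(Function('a')(-11), Add(F, Mul(-1, -14))), Mul(-1, 10328)) = Add(Mul(Pow(Add(-10, -11), Rational(1, 2)), Add(48, Mul(-1, -14))), Mul(-1, 10328)) = Add(Mul(Pow(-21, Rational(1, 2)), Add(48, 14)), -10328) = Add(Mul(Mul(I, Pow(21, Rational(1, 2))), 62), -10328) = Add(Mul(62, I, Pow(21, Rational(1, 2))), -10328) = Add(-10328, Mul(62, I, Pow(21, Rational(1, 2))))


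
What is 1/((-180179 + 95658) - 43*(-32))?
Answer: -1/83145 ≈ -1.2027e-5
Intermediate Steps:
1/((-180179 + 95658) - 43*(-32)) = 1/(-84521 + 1376) = 1/(-83145) = -1/83145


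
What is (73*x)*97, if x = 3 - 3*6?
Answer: -106215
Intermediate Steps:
x = -15 (x = 3 - 18 = -15)
(73*x)*97 = (73*(-15))*97 = -1095*97 = -106215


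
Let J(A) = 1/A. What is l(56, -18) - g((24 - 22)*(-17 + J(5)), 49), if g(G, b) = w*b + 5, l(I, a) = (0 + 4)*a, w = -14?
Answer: 609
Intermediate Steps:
J(A) = 1/A
l(I, a) = 4*a
g(G, b) = 5 - 14*b (g(G, b) = -14*b + 5 = 5 - 14*b)
l(56, -18) - g((24 - 22)*(-17 + J(5)), 49) = 4*(-18) - (5 - 14*49) = -72 - (5 - 686) = -72 - 1*(-681) = -72 + 681 = 609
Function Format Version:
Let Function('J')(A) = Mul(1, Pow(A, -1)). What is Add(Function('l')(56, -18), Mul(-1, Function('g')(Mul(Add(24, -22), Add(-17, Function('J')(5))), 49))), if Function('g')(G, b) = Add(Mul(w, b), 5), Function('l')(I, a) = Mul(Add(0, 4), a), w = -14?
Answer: 609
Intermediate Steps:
Function('J')(A) = Pow(A, -1)
Function('l')(I, a) = Mul(4, a)
Function('g')(G, b) = Add(5, Mul(-14, b)) (Function('g')(G, b) = Add(Mul(-14, b), 5) = Add(5, Mul(-14, b)))
Add(Function('l')(56, -18), Mul(-1, Function('g')(Mul(Add(24, -22), Add(-17, Function('J')(5))), 49))) = Add(Mul(4, -18), Mul(-1, Add(5, Mul(-14, 49)))) = Add(-72, Mul(-1, Add(5, -686))) = Add(-72, Mul(-1, -681)) = Add(-72, 681) = 609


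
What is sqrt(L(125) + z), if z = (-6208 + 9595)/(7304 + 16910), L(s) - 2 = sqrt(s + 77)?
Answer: sqrt(1254648410 + 586317796*sqrt(202))/24214 ≈ 4.0438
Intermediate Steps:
L(s) = 2 + sqrt(77 + s) (L(s) = 2 + sqrt(s + 77) = 2 + sqrt(77 + s))
z = 3387/24214 ≈ 0.13988
sqrt(L(125) + z) = sqrt((2 + sqrt(77 + 125)) + 3387/24214) = sqrt((2 + sqrt(202)) + 3387/24214) = sqrt(51815/24214 + sqrt(202))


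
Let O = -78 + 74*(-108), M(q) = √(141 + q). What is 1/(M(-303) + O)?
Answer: -1345/10854177 - I*√2/7236118 ≈ -0.00012392 - 1.9544e-7*I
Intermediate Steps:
O = -8070 (O = -78 - 7992 = -8070)
1/(M(-303) + O) = 1/(√(141 - 303) - 8070) = 1/(√(-162) - 8070) = 1/(9*I*√2 - 8070) = 1/(-8070 + 9*I*√2)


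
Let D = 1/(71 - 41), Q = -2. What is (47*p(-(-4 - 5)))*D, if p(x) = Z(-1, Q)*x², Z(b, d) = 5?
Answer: 1269/2 ≈ 634.50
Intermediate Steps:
D = 1/30 ≈ 0.033333
p(x) = 5*x²
(47*p(-(-4 - 5)))*D = (47*(5*(-(-4 - 5))²))*(1/30) = (47*(5*(-1*(-9))²))*(1/30) = (47*(5*9²))*(1/30) = (47*(5*81))*(1/30) = (47*405)*(1/30) = 19035*(1/30) = 1269/2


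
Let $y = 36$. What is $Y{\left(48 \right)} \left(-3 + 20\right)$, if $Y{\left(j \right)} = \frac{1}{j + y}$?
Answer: $\frac{17}{84} \approx 0.20238$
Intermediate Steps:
$Y{\left(j \right)} = \frac{1}{36 + j}$ ($Y{\left(j \right)} = \frac{1}{j + 36} = \frac{1}{36 + j}$)
$Y{\left(48 \right)} \left(-3 + 20\right) = \frac{-3 + 20}{36 + 48} = \frac{1}{84} \cdot 17 = \frac{17}{84}$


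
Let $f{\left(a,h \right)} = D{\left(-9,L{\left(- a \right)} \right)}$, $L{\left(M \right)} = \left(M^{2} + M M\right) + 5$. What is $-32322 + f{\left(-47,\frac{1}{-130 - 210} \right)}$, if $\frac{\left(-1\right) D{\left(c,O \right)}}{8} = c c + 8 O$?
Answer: $-316042$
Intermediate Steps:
$L{\left(M \right)} = 5 + 2 M^{2}$ ($L{\left(M \right)} = \left(M^{2} + M^{2}\right) + 5 = 2 M^{2} + 5 = 5 + 2 M^{2}$)
$D{\left(c,O \right)} = - 64 O - 8 c^{2}$ ($D{\left(c,O \right)} = - 8 \left(c c + 8 O\right) = - 8 \left(c^{2} + 8 O\right) = - 64 O - 8 c^{2}$)
$f{\left(a,h \right)} = -968 - 128 a^{2}$ ($f{\left(a,h \right)} = - 64 \left(5 + 2 \left(- a\right)^{2}\right) - 8 \left(-9\right)^{2} = - 64 \left(5 + 2 a^{2}\right) - 648 = \left(-320 - 128 a^{2}\right) - 648 = -968 - 128 a^{2}$)
$-32322 + f{\left(-47,\frac{1}{-130 - 210} \right)} = -32322 - \left(968 + 128 \left(-47\right)^{2}\right) = -32322 - 283720 = -316042$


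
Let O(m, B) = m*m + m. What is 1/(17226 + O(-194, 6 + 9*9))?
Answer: 1/54668 ≈ 1.8292e-5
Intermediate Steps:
O(m, B) = m + m**2 (O(m, B) = m**2 + m = m + m**2)
1/(17226 + O(-194, 6 + 9*9)) = 1/(17226 - 194*(1 - 194)) = 1/(17226 - 194*(-193)) = 1/(17226 + 37442) = 1/54668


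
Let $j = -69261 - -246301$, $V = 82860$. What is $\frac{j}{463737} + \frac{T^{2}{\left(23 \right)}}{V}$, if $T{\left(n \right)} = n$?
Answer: $\frac{1657205697}{4269471980} \approx 0.38815$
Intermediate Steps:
$j = 177040$ ($j = -69261 + 246301 = 177040$)
$\frac{j}{463737} + \frac{T^{2}{\left(23 \right)}}{V} = \frac{177040}{463737} + \frac{23^{2}}{82860} = 177040 \cdot \frac{1}{463737} + 529 \cdot \frac{1}{82860} = \frac{177040}{463737} + \frac{529}{82860} = \frac{1657205697}{4269471980}$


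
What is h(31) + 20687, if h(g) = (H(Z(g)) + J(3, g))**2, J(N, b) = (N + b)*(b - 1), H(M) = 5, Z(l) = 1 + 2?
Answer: 1071312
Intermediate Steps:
Z(l) = 3
J(N, b) = (-1 + b)*(N + b) (J(N, b) = (N + b)*(-1 + b) = (-1 + b)*(N + b))
h(g) = (2 + g**2 + 2*g)**2 (h(g) = (5 + (g**2 - 1*3 - g + 3*g))**2 = (5 + (g**2 - 3 - g + 3*g))**2 = (5 + (-3 + g**2 + 2*g))**2 = (2 + g**2 + 2*g)**2)
h(31) + 20687 = (2 + 31**2 + 2*31)**2 + 20687 = (2 + 961 + 62)**2 + 20687 = 1025**2 + 20687 = 1050625 + 20687 = 1071312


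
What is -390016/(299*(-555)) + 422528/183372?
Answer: 318996448/68535285 ≈ 4.6545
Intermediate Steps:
-390016/(299*(-555)) + 422528/183372 = -390016/(-165945) + 422528*(1/183372) = -390016*(-1/165945) + 105632/45843 = 390016/165945 + 105632/45843 = 318996448/68535285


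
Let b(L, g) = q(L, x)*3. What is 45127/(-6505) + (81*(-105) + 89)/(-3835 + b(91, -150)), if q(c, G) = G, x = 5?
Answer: -5881953/1242455 ≈ -4.7341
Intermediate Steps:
b(L, g) = 15 (b(L, g) = 5*3 = 15)
45127/(-6505) + (81*(-105) + 89)/(-3835 + b(91, -150)) = 45127/(-6505) + (81*(-105) + 89)/(-3835 + 15) = 45127*(-1/6505) + (-8505 + 89)/(-3820) = -45127/6505 - 8416*(-1/3820) = -45127/6505 + 2104/955 = -5881953/1242455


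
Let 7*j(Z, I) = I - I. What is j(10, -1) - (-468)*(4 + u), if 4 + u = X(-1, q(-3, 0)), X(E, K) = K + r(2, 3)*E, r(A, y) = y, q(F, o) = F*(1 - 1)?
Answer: -1404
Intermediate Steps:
q(F, o) = 0 (q(F, o) = F*0 = 0)
X(E, K) = K + 3*E
u = -7 (u = -4 + (0 + 3*(-1)) = -4 + (0 - 3) = -4 - 3 = -7)
j(Z, I) = 0 (j(Z, I) = (I - I)/7 = (1/7)*0 = 0)
j(10, -1) - (-468)*(4 + u) = 0 - (-468)*(4 - 7) = 0 - (-468)*(-3) = 0 - 156*9 = 0 - 1404 = -1404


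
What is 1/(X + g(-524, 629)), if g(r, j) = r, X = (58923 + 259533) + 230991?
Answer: 1/548923 ≈ 1.8217e-6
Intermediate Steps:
X = 549447 (X = 318456 + 230991 = 549447)
1/(X + g(-524, 629)) = 1/(549447 - 524) = 1/548923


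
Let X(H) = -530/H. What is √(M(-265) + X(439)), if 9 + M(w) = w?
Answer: 12*I*√368321/439 ≈ 16.589*I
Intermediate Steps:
M(w) = -9 + w
√(M(-265) + X(439)) = √((-9 - 265) - 530/439) = √(-274 - 530*1/439) = √(-274 - 530/439) = √(-120816/439) = 12*I*√368321/439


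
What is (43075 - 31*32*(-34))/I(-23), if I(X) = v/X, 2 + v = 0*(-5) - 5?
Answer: 1766469/7 ≈ 2.5235e+5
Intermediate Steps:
v = -7 (v = -2 + (0*(-5) - 5) = -2 + (0 - 5) = -2 - 5 = -7)
I(X) = -7/X
(43075 - 31*32*(-34))/I(-23) = (43075 - 31*32*(-34))/((-7/(-23))) = (43075 - 992*(-34))/((-7*(-1/23))) = (43075 + 33728)/(7/23) = 76803*(23/7) = 1766469/7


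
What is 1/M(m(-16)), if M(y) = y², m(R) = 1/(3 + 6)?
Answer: 81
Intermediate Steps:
m(R) = ⅑ (m(R) = 1/9 = ⅑)
1/M(m(-16)) = 1/((⅑)²) = 1/(1/81) = 81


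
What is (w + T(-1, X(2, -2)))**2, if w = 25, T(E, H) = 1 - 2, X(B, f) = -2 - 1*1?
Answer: 576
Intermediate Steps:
X(B, f) = -3 (X(B, f) = -2 - 1 = -3)
T(E, H) = -1
(w + T(-1, X(2, -2)))**2 = (25 - 1)**2 = 24**2 = 576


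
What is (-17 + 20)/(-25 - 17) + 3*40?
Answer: 1679/14 ≈ 119.93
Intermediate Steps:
(-17 + 20)/(-25 - 17) + 3*40 = 3/(-42) + 120 = 3*(-1/42) + 120 = -1/14 + 120 = 1679/14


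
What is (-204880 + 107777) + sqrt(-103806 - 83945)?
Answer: -97103 + I*sqrt(187751) ≈ -97103.0 + 433.3*I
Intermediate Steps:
(-204880 + 107777) + sqrt(-103806 - 83945) = -97103 + sqrt(-187751) = -97103 + I*sqrt(187751)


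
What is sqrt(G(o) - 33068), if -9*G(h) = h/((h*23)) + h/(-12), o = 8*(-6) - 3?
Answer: I*sqrt(629756077)/138 ≈ 181.85*I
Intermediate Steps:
o = -51 (o = -48 - 3 = -51)
G(h) = -1/207 + h/108 (G(h) = -(h/((h*23)) + h/(-12))/9 = -(h/((23*h)) + h*(-1/12))/9 = -(h*(1/(23*h)) - h/12)/9 = -(1/23 - h/12)/9 = -1/207 + h/108)
sqrt(G(o) - 33068) = sqrt((-1/207 + (1/108)*(-51)) - 33068) = sqrt((-1/207 - 17/36) - 33068) = sqrt(-395/828 - 33068) = sqrt(-27380699/828) = I*sqrt(629756077)/138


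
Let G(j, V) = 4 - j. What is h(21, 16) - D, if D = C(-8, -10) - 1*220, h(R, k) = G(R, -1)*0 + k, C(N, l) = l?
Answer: 246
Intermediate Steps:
h(R, k) = k (h(R, k) = (4 - R)*0 + k = 0 + k = k)
D = -230 (D = -10 - 1*220 = -10 - 220 = -230)
h(21, 16) - D = 16 - 1*(-230) = 16 + 230 = 246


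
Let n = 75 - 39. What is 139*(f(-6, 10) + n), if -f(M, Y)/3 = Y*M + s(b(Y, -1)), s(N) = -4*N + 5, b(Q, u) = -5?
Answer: 19599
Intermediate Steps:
s(N) = 5 - 4*N
f(M, Y) = -75 - 3*M*Y (f(M, Y) = -3*(Y*M + (5 - 4*(-5))) = -3*(M*Y + (5 + 20)) = -3*(M*Y + 25) = -3*(25 + M*Y) = -75 - 3*M*Y)
n = 36
139*(f(-6, 10) + n) = 139*((-75 - 3*(-6)*10) + 36) = 139*((-75 + 180) + 36) = 139*(105 + 36) = 139*141 = 19599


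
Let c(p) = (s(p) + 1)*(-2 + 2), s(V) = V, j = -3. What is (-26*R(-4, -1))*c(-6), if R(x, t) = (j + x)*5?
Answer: 0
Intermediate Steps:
R(x, t) = -15 + 5*x (R(x, t) = (-3 + x)*5 = -15 + 5*x)
c(p) = 0 (c(p) = (p + 1)*(-2 + 2) = (1 + p)*0 = 0)
(-26*R(-4, -1))*c(-6) = -26*(-15 + 5*(-4))*0 = -26*(-15 - 20)*0 = -26*(-35)*0 = 910*0 = 0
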